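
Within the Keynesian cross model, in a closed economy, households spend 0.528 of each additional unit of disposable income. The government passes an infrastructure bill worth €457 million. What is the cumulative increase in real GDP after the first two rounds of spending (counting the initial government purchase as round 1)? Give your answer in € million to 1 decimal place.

€698.3 million

Round 1 adds ΔG = €457 million; each later round is MPC = 0.528 times the previous.
After 2 rounds: 457 + 241.296 = ΔG·(1 − c^2)/(1 − c) = 457 × (1 − 0.278784)/0.472 ≈ €698.3 million.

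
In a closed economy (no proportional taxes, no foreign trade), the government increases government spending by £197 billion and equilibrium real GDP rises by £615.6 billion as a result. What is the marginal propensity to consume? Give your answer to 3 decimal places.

Implied spending multiplier k = ΔY/ΔG = 615.6/197 ≈ 3.1249.
Since k = 1/(1 − MPC), MPC = 1 − 1/k = 1 − ΔG/ΔY = 1 − 197/615.6 ≈ 0.680.

0.680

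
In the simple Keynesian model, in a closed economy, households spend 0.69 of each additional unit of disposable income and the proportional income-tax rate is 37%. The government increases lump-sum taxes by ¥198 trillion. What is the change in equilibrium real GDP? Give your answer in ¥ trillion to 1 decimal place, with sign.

−¥241.7 trillion

A lump-sum tax change of +¥198 trillion shifts disposable income by −¥198 trillion; first-round consumption changes by −c × ΔT = −0.69 × (+¥198 trillion) = −¥136.62 trillion.
Expenditure multiplier = 1/(1 − c(1−t)) = 1/(1 − 0.69×0.63) = 1/0.5653 ≈ 1.769.
The tax multiplier is −c × k ≈ −1.221, so ΔY = k × (−c·ΔT) = (−¥136.62 trillion) / 0.5653 ≈ −¥241.7 trillion.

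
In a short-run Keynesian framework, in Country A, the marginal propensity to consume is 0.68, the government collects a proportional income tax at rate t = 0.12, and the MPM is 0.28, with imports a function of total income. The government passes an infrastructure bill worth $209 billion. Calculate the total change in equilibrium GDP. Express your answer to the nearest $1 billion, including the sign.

+$307 billion

Expenditure multiplier = 1/(1 − c(1−t) + m) = 1/(1 − 0.68×0.88 + 0.28) = 1/0.6816 ≈ 1.467.
ΔY = k × ΔG = (+$209 billion) / 0.6816 ≈ +$307 billion.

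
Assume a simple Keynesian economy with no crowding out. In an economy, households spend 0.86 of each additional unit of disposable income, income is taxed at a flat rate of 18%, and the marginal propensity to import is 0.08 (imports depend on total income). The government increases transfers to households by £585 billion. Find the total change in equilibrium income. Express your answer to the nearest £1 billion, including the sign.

The transfer change shifts disposable income by +£585 billion, so first-round consumption changes by c·ΔTR = 0.86 × (+£585 billion) = +£503.1 billion.
Expenditure multiplier = 1/(1 − c(1−t) + m) = 1/(1 − 0.86×0.82 + 0.08) = 1/0.3748 ≈ 2.668.
The transfer multiplier is c × k ≈ 2.295, so ΔY = k × (c·ΔTR) = (+£503.1 billion) / 0.3748 ≈ +£1,342 billion.

+£1,342 billion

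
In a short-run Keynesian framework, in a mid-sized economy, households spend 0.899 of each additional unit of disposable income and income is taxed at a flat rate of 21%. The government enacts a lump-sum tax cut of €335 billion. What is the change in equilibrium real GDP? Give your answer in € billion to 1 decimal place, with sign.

+€1,039.3 billion

A lump-sum tax change of −€335 billion shifts disposable income by +€335 billion; first-round consumption changes by −c × ΔT = −0.899 × (−€335 billion) = +€301.165 billion.
Expenditure multiplier = 1/(1 − c(1−t)) = 1/(1 − 0.899×0.79) = 1/0.28979 ≈ 3.451.
The tax multiplier is −c × k ≈ −3.102, so ΔY = k × (−c·ΔT) = (+€301.165 billion) / 0.28979 ≈ +€1,039.3 billion.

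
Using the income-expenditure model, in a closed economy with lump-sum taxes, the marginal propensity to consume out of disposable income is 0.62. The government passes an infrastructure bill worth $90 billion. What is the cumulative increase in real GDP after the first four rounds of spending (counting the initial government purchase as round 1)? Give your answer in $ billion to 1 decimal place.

$201.8 billion

Round 1 adds ΔG = $90 billion; each later round is MPC = 0.62 times the previous.
After 4 rounds: 90 + 55.8 + 34.596 + 21.44952 = ΔG·(1 − c^4)/(1 − c) = 90 × (1 − 0.14776336)/0.38 ≈ $201.8 billion.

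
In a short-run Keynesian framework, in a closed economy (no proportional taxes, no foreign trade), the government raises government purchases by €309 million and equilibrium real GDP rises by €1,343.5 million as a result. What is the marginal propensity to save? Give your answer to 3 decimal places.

0.230

Implied spending multiplier k = ΔY/ΔG = 1,343.5/309 ≈ 4.3479.
Since k = 1/(1 − MPC), MPC = 1 − 1/k = 1 − ΔG/ΔY = 1 − 309/1,343.5 ≈ 0.770.
MPS = 1 − MPC = 0.230.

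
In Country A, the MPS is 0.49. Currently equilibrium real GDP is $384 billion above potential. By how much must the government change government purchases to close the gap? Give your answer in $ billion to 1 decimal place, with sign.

−$188.2 billion

MPC = 1 − MPS = 1 − 0.49 = 0.51.
Spending multiplier = 1/(1 − MPC) = 1/(1 − 0.51) = 1/0.49 ≈ 2.041.
Need ΔY = −$384 billion, so ΔG = ΔY/k = (−$384 billion) × 0.49 ≈ −$188.2 billion.
The government should cut government purchases by $188.2 billion.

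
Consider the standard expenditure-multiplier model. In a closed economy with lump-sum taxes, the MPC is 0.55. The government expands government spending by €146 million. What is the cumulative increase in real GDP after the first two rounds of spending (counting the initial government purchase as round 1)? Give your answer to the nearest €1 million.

Round 1 adds ΔG = €146 million; each later round is MPC = 0.55 times the previous.
After 2 rounds: 146 + 80.3 = ΔG·(1 − c^2)/(1 − c) = 146 × (1 − 0.3025)/0.45 ≈ €226 million.

€226 million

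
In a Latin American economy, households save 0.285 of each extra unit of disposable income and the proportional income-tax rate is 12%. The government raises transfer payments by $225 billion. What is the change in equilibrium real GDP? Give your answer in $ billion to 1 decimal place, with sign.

+$433.9 billion

MPC = 1 − MPS = 1 − 0.285 = 0.715.
The transfer change shifts disposable income by +$225 billion, so first-round consumption changes by c·ΔTR = 0.715 × (+$225 billion) = +$160.875 billion.
Expenditure multiplier = 1/(1 − c(1−t)) = 1/(1 − 0.715×0.88) = 1/0.3708 ≈ 2.697.
The transfer multiplier is c × k ≈ 1.928, so ΔY = k × (c·ΔTR) = (+$160.875 billion) / 0.3708 ≈ +$433.9 billion.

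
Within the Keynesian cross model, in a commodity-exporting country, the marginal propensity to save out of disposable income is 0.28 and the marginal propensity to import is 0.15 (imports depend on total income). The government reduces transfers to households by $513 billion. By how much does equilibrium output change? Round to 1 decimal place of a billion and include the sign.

−$859.0 billion

MPC = 1 − MPS = 1 − 0.28 = 0.72.
The transfer change shifts disposable income by −$513 billion, so first-round consumption changes by c·ΔTR = 0.72 × (−$513 billion) = −$369.36 billion.
Expenditure multiplier = 1/(1 − c + m) = 1/(1 − 0.72 + 0.15) = 1/0.43 ≈ 2.326.
The transfer multiplier is c × k ≈ 1.674, so ΔY = k × (c·ΔTR) = (−$369.36 billion) / 0.43 ≈ −$859 billion.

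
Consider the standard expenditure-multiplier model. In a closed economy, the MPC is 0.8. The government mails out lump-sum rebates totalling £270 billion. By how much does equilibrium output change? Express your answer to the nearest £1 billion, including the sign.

A lump-sum tax change of −£270 billion shifts disposable income by +£270 billion; first-round consumption changes by −c × ΔT = −0.8 × (−£270 billion) = +£216 billion.
Expenditure multiplier = 1/(1 − MPC) = 1/(1 − 0.8) = 1/0.2 = 5.
The tax multiplier is −c × k = −4, so ΔY = k × (−c·ΔT) = (+£216 billion) / 0.2 = +£1,080 billion.

+£1,080 billion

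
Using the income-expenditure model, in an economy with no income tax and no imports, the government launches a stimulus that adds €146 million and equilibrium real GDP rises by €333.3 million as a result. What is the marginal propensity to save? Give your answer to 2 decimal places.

0.44

Implied spending multiplier k = ΔY/ΔG = 333.3/146 ≈ 2.2829.
Since k = 1/(1 − MPC), MPC = 1 − 1/k = 1 − ΔG/ΔY = 1 − 146/333.3 ≈ 0.56.
MPS = 1 − MPC = 0.44.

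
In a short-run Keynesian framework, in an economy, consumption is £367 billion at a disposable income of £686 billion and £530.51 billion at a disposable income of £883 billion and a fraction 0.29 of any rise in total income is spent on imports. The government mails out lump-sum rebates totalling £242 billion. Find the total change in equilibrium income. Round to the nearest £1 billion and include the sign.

MPC = ΔC/ΔYd = (530.51 − 367)/(883 − 686) = 163.51/197 = 0.83.
A lump-sum tax change of −£242 billion shifts disposable income by +£242 billion; first-round consumption changes by −c × ΔT = −0.83 × (−£242 billion) = +£200.86 billion.
Expenditure multiplier = 1/(1 − c + m) = 1/(1 − 0.83 + 0.29) = 1/0.46 ≈ 2.174.
The tax multiplier is −c × k ≈ −1.804, so ΔY = k × (−c·ΔT) = (+£200.86 billion) / 0.46 ≈ +£437 billion.

+£437 billion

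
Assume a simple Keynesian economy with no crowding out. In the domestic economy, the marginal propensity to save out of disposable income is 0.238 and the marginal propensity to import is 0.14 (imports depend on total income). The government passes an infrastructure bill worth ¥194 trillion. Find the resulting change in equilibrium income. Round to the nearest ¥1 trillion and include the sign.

MPC = 1 − MPS = 1 − 0.238 = 0.762.
Spending multiplier = 1/(1 − c + m) = 1/(1 − 0.762 + 0.14) = 1/0.378 ≈ 2.646.
ΔY = k × ΔG = (+¥194 trillion) / 0.378 ≈ +¥513 trillion.

+¥513 trillion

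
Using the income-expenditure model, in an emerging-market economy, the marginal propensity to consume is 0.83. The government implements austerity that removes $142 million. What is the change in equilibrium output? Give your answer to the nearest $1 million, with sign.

Expenditure multiplier = 1/(1 − MPC) = 1/(1 − 0.83) = 1/0.17 ≈ 5.882.
ΔY = k × ΔG = (−$142 million) / 0.17 ≈ −$835 million.

−$835 million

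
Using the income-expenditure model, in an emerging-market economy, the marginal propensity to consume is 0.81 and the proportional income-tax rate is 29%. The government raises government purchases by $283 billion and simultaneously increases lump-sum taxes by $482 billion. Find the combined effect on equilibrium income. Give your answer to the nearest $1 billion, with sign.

−$253 billion

Expenditure multiplier = 1/(1 − c(1−t)) = 1/(1 − 0.81×0.71) = 1/0.4249 ≈ 2.353.
ΔG contributes k·ΔG = (+$283 billion) / 0.4249 ≈ +$666 billion.
ΔT of +$482 billion changes first-round spending by −c·ΔT = −$390.42 billion, contributing k·(−c·ΔT) = (−$390.42 billion) / 0.4249 ≈ −$918.9 billion.
Net ΔY = k(ΔG − c·ΔT) = (−$107.42 billion) / 0.4249 ≈ −$253 billion.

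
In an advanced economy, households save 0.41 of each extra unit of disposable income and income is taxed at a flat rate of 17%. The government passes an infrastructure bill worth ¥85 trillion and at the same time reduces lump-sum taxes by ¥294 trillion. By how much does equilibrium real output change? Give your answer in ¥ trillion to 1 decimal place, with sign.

+¥506.5 trillion

MPC = 1 − MPS = 1 − 0.41 = 0.59.
Expenditure multiplier = 1/(1 − c(1−t)) = 1/(1 − 0.59×0.83) = 1/0.5103 ≈ 1.96.
ΔG contributes k·ΔG = (+¥85 trillion) / 0.5103 ≈ +¥166.6 trillion.
ΔT of −¥294 trillion changes first-round spending by −c·ΔT = +¥173.46 trillion, contributing k·(−c·ΔT) = (+¥173.46 trillion) / 0.5103 ≈ +¥339.9 trillion.
Net ΔY = k(ΔG − c·ΔT) = (+¥258.46 trillion) / 0.5103 ≈ +¥506.5 trillion.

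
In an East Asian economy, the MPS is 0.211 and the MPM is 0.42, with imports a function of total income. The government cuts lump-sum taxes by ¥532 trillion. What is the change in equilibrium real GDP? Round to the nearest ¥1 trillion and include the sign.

MPC = 1 − MPS = 1 − 0.211 = 0.789.
A lump-sum tax change of −¥532 trillion shifts disposable income by +¥532 trillion; first-round consumption changes by −c × ΔT = −0.789 × (−¥532 trillion) = +¥419.748 trillion.
Expenditure multiplier = 1/(1 − c + m) = 1/(1 − 0.789 + 0.42) = 1/0.631 ≈ 1.585.
The tax multiplier is −c × k ≈ −1.25, so ΔY = k × (−c·ΔT) = (+¥419.748 trillion) / 0.631 ≈ +¥665 trillion.

+¥665 trillion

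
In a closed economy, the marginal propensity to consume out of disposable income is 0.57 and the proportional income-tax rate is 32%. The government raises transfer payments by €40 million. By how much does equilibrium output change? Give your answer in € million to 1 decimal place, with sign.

+€37.2 million

The transfer change shifts disposable income by +€40 million, so first-round consumption changes by c·ΔTR = 0.57 × (+€40 million) = +€22.8 million.
Expenditure multiplier = 1/(1 − c(1−t)) = 1/(1 − 0.57×0.68) = 1/0.6124 ≈ 1.633.
The transfer multiplier is c × k ≈ 0.931, so ΔY = k × (c·ΔTR) = (+€22.8 million) / 0.6124 ≈ +€37.2 million.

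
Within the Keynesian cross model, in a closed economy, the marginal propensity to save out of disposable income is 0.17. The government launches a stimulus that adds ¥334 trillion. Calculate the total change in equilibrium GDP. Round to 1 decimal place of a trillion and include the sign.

+¥1,964.7 trillion

MPC = 1 − MPS = 1 − 0.17 = 0.83.
Expenditure multiplier = 1/(1 − MPC) = 1/(1 − 0.83) = 1/0.17 ≈ 5.882.
ΔY = k × ΔG = (+¥334 trillion) / 0.17 ≈ +¥1,964.7 trillion.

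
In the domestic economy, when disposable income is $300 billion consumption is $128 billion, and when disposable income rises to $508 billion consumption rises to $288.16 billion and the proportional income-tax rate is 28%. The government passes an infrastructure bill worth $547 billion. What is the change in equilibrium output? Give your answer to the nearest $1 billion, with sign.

+$1,228 billion

MPC = ΔC/ΔYd = (288.16 − 128)/(508 − 300) = 160.16/208 = 0.77.
Government-spending multiplier = 1/(1 − c(1−t)) = 1/(1 − 0.77×0.72) = 1/0.4456 ≈ 2.244.
ΔY = k × ΔG = (+$547 billion) / 0.4456 ≈ +$1,228 billion.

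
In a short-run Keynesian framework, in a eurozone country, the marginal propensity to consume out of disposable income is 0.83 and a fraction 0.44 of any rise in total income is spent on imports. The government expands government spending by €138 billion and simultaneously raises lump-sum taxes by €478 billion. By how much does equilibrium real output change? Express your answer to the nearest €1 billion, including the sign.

Expenditure multiplier = 1/(1 − c + m) = 1/(1 − 0.83 + 0.44) = 1/0.61 ≈ 1.639.
ΔG contributes k·ΔG = (+€138 billion) / 0.61 ≈ +€226.2 billion.
ΔT of +€478 billion changes first-round spending by −c·ΔT = −€396.74 billion, contributing k·(−c·ΔT) = (−€396.74 billion) / 0.61 ≈ −€650.4 billion.
Net ΔY = k(ΔG − c·ΔT) = (−€258.74 billion) / 0.61 ≈ −€424 billion.

−€424 billion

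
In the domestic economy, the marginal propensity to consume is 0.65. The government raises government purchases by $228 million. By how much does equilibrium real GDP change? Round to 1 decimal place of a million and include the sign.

+$651.4 million

Government-spending multiplier = 1/(1 − MPC) = 1/(1 − 0.65) = 1/0.35 ≈ 2.857.
ΔY = k × ΔG = (+$228 million) / 0.35 ≈ +$651.4 million.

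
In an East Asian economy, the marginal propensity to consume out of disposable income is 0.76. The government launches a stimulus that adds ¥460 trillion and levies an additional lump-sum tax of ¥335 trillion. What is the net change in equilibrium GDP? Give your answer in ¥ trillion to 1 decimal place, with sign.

+¥855.8 trillion

Expenditure multiplier = 1/(1 − MPC) = 1/(1 − 0.76) = 1/0.24 ≈ 4.167.
ΔG contributes k·ΔG = (+¥460 trillion) / 0.24 ≈ +¥1,916.7 trillion.
ΔT of +¥335 trillion changes first-round spending by −c·ΔT = −¥254.6 trillion, contributing k·(−c·ΔT) = (−¥254.6 trillion) / 0.24 ≈ −¥1,060.8 trillion.
Net ΔY = k(ΔG − c·ΔT) = (+¥205.4 trillion) / 0.24 ≈ +¥855.8 trillion.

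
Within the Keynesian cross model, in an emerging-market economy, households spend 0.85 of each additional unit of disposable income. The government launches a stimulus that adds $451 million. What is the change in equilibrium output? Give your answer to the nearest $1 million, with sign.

+$3,007 million

Expenditure multiplier = 1/(1 − MPC) = 1/(1 − 0.85) = 1/0.15 ≈ 6.667.
ΔY = k × ΔG = (+$451 million) / 0.15 ≈ +$3,007 million.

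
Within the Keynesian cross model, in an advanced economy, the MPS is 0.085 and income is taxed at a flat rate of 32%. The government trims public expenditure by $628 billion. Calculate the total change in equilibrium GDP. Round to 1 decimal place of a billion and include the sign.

−$1,662.3 billion

MPC = 1 − MPS = 1 − 0.085 = 0.915.
Expenditure multiplier = 1/(1 − c(1−t)) = 1/(1 − 0.915×0.68) = 1/0.3778 ≈ 2.647.
ΔY = k × ΔG = (−$628 billion) / 0.3778 ≈ −$1,662.3 billion.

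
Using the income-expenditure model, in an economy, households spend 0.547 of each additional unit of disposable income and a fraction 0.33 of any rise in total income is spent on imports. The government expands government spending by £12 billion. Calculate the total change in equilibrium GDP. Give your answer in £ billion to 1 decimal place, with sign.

Expenditure multiplier = 1/(1 − c + m) = 1/(1 − 0.547 + 0.33) = 1/0.783 ≈ 1.277.
ΔY = k × ΔG = (+£12 billion) / 0.783 ≈ +£15.3 billion.

+£15.3 billion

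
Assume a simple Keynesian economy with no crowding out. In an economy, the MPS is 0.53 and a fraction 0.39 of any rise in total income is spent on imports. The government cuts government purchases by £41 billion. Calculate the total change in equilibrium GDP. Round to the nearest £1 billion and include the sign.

−£45 billion

MPC = 1 − MPS = 1 − 0.53 = 0.47.
Expenditure multiplier = 1/(1 − c + m) = 1/(1 − 0.47 + 0.39) = 1/0.92 ≈ 1.087.
ΔY = k × ΔG = (−£41 billion) / 0.92 ≈ −£45 billion.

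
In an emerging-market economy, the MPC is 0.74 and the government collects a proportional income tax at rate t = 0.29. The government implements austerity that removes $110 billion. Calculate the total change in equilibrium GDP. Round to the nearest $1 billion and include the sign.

Spending multiplier = 1/(1 − c(1−t)) = 1/(1 − 0.74×0.71) = 1/0.4746 ≈ 2.107.
ΔY = k × ΔG = (−$110 billion) / 0.4746 ≈ −$232 billion.

−$232 billion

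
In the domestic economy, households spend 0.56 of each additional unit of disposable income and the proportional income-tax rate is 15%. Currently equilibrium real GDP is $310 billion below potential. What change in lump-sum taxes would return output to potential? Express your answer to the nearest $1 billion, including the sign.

−$290 billion

Spending multiplier = 1/(1 − c(1−t)) = 1/(1 − 0.56×0.85) = 1/0.524 ≈ 1.908.
Tax multiplier = −c·k = −0.56/0.524 ≈ −1.069. Need ΔY = +$310 billion, so ΔT = ΔY/(−c·k) = −(+$310 billion) × 0.524 / 0.56 ≈ −$290 billion.
The government should cut lump-sum taxes by $290 billion.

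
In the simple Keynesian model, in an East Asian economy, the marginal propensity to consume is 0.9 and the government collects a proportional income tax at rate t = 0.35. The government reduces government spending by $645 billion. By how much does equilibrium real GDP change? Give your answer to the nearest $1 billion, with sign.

−$1,554 billion

Government-spending multiplier = 1/(1 − c(1−t)) = 1/(1 − 0.9×0.65) = 1/0.415 ≈ 2.41.
ΔY = k × ΔG = (−$645 billion) / 0.415 ≈ −$1,554 billion.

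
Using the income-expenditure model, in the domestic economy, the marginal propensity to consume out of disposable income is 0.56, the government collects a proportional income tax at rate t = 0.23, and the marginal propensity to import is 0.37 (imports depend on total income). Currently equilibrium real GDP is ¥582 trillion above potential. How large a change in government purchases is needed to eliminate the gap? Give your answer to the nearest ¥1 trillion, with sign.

−¥546 trillion

Spending multiplier = 1/(1 − c(1−t) + m) = 1/(1 − 0.56×0.77 + 0.37) = 1/0.9388 ≈ 1.065.
Need ΔY = −¥582 trillion, so ΔG = ΔY/k = (−¥582 trillion) × 0.9388 ≈ −¥546 trillion.
The government should cut government purchases by ¥546 trillion.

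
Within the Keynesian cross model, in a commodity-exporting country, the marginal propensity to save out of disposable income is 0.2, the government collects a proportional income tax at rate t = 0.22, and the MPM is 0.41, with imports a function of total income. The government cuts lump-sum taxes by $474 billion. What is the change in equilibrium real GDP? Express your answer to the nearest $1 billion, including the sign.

+$482 billion

MPC = 1 − MPS = 1 − 0.2 = 0.8.
A lump-sum tax change of −$474 billion shifts disposable income by +$474 billion; first-round consumption changes by −c × ΔT = −0.8 × (−$474 billion) = +$379.2 billion.
Expenditure multiplier = 1/(1 − c(1−t) + m) = 1/(1 − 0.8×0.78 + 0.41) = 1/0.786 ≈ 1.272.
The tax multiplier is −c × k ≈ −1.018, so ΔY = k × (−c·ΔT) = (+$379.2 billion) / 0.786 ≈ +$482 billion.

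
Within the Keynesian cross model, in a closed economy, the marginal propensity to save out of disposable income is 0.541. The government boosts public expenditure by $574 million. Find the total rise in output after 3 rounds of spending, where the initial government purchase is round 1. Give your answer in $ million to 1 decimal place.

$958.4 million

MPC = 1 − MPS = 1 − 0.541 = 0.459.
Round 1 adds ΔG = $574 million; each later round is MPC = 0.459 times the previous.
After 3 rounds: 574 + 263.466 + 120.930894 = ΔG·(1 − c^3)/(1 − c) = 574 × (1 − 0.096702579)/0.541 ≈ $958.4 million.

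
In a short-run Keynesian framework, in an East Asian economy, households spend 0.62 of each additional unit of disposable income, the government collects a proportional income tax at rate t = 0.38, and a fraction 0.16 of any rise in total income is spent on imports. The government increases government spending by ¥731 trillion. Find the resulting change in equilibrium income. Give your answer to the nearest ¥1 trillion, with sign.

Government-spending multiplier = 1/(1 − c(1−t) + m) = 1/(1 − 0.62×0.62 + 0.16) = 1/0.7756 ≈ 1.289.
ΔY = k × ΔG = (+¥731 trillion) / 0.7756 ≈ +¥942 trillion.

+¥942 trillion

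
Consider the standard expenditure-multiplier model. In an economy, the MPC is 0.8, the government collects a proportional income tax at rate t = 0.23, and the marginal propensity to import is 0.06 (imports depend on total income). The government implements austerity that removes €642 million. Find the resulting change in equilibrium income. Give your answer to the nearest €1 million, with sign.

−€1,446 million

Expenditure multiplier = 1/(1 − c(1−t) + m) = 1/(1 − 0.8×0.77 + 0.06) = 1/0.444 ≈ 2.252.
ΔY = k × ΔG = (−€642 million) / 0.444 ≈ −€1,446 million.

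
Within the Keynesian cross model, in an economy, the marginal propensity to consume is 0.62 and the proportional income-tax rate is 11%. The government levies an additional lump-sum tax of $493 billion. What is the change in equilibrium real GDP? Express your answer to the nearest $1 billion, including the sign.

−$682 billion

A lump-sum tax change of +$493 billion shifts disposable income by −$493 billion; first-round consumption changes by −c × ΔT = −0.62 × (+$493 billion) = −$305.66 billion.
Expenditure multiplier = 1/(1 − c(1−t)) = 1/(1 − 0.62×0.89) = 1/0.4482 ≈ 2.231.
The tax multiplier is −c × k ≈ −1.383, so ΔY = k × (−c·ΔT) = (−$305.66 billion) / 0.4482 ≈ −$682 billion.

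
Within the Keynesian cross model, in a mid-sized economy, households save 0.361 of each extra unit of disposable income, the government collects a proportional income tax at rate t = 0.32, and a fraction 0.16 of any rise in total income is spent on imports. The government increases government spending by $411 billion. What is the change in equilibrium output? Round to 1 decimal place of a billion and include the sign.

+$566.5 billion

MPC = 1 − MPS = 1 − 0.361 = 0.639.
Spending multiplier = 1/(1 − c(1−t) + m) = 1/(1 − 0.639×0.68 + 0.16) = 1/0.72548 ≈ 1.378.
ΔY = k × ΔG = (+$411 billion) / 0.72548 ≈ +$566.5 billion.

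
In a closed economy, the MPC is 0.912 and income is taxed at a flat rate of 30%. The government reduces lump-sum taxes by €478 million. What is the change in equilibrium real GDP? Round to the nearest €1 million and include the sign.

+€1,206 million

A lump-sum tax change of −€478 million shifts disposable income by +€478 million; first-round consumption changes by −c × ΔT = −0.912 × (−€478 million) = +€435.936 million.
Expenditure multiplier = 1/(1 − c(1−t)) = 1/(1 − 0.912×0.7) = 1/0.3616 ≈ 2.765.
The tax multiplier is −c × k ≈ −2.522, so ΔY = k × (−c·ΔT) = (+€435.936 million) / 0.3616 ≈ +€1,206 million.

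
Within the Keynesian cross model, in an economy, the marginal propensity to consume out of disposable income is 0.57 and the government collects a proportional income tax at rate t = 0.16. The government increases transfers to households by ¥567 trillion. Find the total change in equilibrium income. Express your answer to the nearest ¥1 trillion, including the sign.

The transfer change shifts disposable income by +¥567 trillion, so first-round consumption changes by c·ΔTR = 0.57 × (+¥567 trillion) = +¥323.19 trillion.
Expenditure multiplier = 1/(1 − c(1−t)) = 1/(1 − 0.57×0.84) = 1/0.5212 ≈ 1.919.
The transfer multiplier is c × k ≈ 1.094, so ΔY = k × (c·ΔTR) = (+¥323.19 trillion) / 0.5212 ≈ +¥620 trillion.

+¥620 trillion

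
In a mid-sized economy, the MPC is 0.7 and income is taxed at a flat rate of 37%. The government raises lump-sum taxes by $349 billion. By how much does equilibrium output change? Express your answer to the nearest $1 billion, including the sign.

A lump-sum tax change of +$349 billion shifts disposable income by −$349 billion; first-round consumption changes by −c × ΔT = −0.7 × (+$349 billion) = −$244.3 billion.
Expenditure multiplier = 1/(1 − c(1−t)) = 1/(1 − 0.7×0.63) = 1/0.559 ≈ 1.789.
The tax multiplier is −c × k ≈ −1.252, so ΔY = k × (−c·ΔT) = (−$244.3 billion) / 0.559 ≈ −$437 billion.

−$437 billion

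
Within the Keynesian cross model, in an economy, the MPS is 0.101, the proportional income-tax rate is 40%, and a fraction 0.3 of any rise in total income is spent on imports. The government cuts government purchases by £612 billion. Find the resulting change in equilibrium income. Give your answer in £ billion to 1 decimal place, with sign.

−£804.6 billion

MPC = 1 − MPS = 1 − 0.101 = 0.899.
Expenditure multiplier = 1/(1 − c(1−t) + m) = 1/(1 − 0.899×0.6 + 0.3) = 1/0.7606 ≈ 1.315.
ΔY = k × ΔG = (−£612 billion) / 0.7606 ≈ −£804.6 billion.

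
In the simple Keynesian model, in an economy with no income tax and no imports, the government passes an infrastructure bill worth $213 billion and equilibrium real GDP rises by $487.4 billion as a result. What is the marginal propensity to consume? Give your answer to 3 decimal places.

Implied spending multiplier k = ΔY/ΔG = 487.4/213 ≈ 2.2883.
Since k = 1/(1 − MPC), MPC = 1 − 1/k = 1 − ΔG/ΔY = 1 − 213/487.4 ≈ 0.563.

0.563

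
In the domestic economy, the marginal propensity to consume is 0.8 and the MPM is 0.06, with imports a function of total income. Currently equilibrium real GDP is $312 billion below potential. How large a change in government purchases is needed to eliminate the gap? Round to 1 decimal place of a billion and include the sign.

Spending multiplier = 1/(1 − c + m) = 1/(1 − 0.8 + 0.06) = 1/0.26 ≈ 3.846.
Need ΔY = +$312 billion, so ΔG = ΔY/k = (+$312 billion) × 0.26 ≈ +$81.1 billion.
The government should increase government purchases by $81.1 billion.

+$81.1 billion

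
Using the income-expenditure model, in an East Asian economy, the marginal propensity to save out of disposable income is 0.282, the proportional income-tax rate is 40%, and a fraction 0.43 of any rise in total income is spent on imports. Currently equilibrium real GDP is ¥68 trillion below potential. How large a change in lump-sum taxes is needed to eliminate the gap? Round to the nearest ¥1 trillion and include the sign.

−¥95 trillion

MPC = 1 − MPS = 1 − 0.282 = 0.718.
Spending multiplier = 1/(1 − c(1−t) + m) = 1/(1 − 0.718×0.6 + 0.43) = 1/0.9992 ≈ 1.001.
Tax multiplier = −c·k = −0.718/0.9992 ≈ −0.719. Need ΔY = +¥68 trillion, so ΔT = ΔY/(−c·k) = −(+¥68 trillion) × 0.9992 / 0.718 ≈ −¥95 trillion.
The government should cut lump-sum taxes by ¥95 trillion.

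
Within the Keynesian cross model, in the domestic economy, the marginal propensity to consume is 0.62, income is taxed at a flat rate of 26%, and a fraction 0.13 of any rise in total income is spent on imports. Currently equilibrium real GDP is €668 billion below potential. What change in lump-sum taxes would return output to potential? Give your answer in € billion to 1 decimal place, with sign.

−€723.2 billion

Spending multiplier = 1/(1 − c(1−t) + m) = 1/(1 − 0.62×0.74 + 0.13) = 1/0.6712 ≈ 1.49.
Tax multiplier = −c·k = −0.62/0.6712 ≈ −0.924. Need ΔY = +€668 billion, so ΔT = ΔY/(−c·k) = −(+€668 billion) × 0.6712 / 0.62 ≈ −€723.2 billion.
The government should cut lump-sum taxes by €723.2 billion.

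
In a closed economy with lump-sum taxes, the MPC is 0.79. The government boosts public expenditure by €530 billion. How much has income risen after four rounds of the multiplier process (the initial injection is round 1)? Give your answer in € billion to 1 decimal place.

Round 1 adds ΔG = €530 billion; each later round is MPC = 0.79 times the previous.
After 4 rounds: 530 + 418.7 + 330.773 + 261.31067 = ΔG·(1 − c^4)/(1 − c) = 530 × (1 − 0.38950081)/0.21 ≈ €1,540.8 billion.

€1,540.8 billion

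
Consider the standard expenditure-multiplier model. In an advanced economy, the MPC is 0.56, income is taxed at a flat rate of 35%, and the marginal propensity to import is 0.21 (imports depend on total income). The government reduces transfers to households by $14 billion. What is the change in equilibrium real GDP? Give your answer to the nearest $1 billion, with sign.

−$9 billion

The transfer change shifts disposable income by −$14 billion, so first-round consumption changes by c·ΔTR = 0.56 × (−$14 billion) = −$7.84 billion.
Expenditure multiplier = 1/(1 − c(1−t) + m) = 1/(1 − 0.56×0.65 + 0.21) = 1/0.846 ≈ 1.182.
The transfer multiplier is c × k ≈ 0.662, so ΔY = k × (c·ΔTR) = (−$7.84 billion) / 0.846 ≈ −$9 billion.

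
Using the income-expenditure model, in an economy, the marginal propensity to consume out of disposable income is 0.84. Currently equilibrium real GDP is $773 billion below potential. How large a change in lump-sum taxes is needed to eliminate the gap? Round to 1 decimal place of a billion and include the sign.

Spending multiplier = 1/(1 − MPC) = 1/(1 − 0.84) = 1/0.16 = 6.25.
Tax multiplier = −c·k = −0.84/0.16 = −5.25. Need ΔY = +$773 billion, so ΔT = ΔY/(−c·k) = −(+$773 billion) × 0.16 / 0.84 ≈ −$147.2 billion.
The government should cut lump-sum taxes by $147.2 billion.

−$147.2 billion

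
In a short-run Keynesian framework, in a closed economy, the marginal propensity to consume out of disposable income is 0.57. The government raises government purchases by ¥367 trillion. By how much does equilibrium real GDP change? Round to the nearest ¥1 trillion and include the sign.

+¥853 trillion

Expenditure multiplier = 1/(1 − MPC) = 1/(1 − 0.57) = 1/0.43 ≈ 2.326.
ΔY = k × ΔG = (+¥367 trillion) / 0.43 ≈ +¥853 trillion.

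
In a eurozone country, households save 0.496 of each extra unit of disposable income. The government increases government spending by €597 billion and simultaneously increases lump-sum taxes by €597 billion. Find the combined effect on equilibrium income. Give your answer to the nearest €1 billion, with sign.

+€597 billion

MPC = 1 − MPS = 1 − 0.496 = 0.504.
Expenditure multiplier = 1/(1 − MPC) = 1/(1 − 0.504) = 1/0.496 ≈ 2.016.
ΔG contributes k·ΔG = (+€597 billion) / 0.496 ≈ +€1,203.6 billion.
ΔT of +€597 billion changes first-round spending by −c·ΔT = −€300.888 billion, contributing k·(−c·ΔT) = (−€300.888 billion) / 0.496 ≈ −€606.6 billion.
With ΔG = ΔT and no other leakages, the balanced-budget multiplier is 1, so ΔY = ΔG = +€597 billion.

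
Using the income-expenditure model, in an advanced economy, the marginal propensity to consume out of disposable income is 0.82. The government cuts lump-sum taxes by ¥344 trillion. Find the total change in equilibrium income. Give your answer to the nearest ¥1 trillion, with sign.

A lump-sum tax change of −¥344 trillion shifts disposable income by +¥344 trillion; first-round consumption changes by −c × ΔT = −0.82 × (−¥344 trillion) = +¥282.08 trillion.
Expenditure multiplier = 1/(1 − MPC) = 1/(1 − 0.82) = 1/0.18 ≈ 5.556.
The tax multiplier is −c × k ≈ −4.556, so ΔY = k × (−c·ΔT) = (+¥282.08 trillion) / 0.18 ≈ +¥1,567 trillion.

+¥1,567 trillion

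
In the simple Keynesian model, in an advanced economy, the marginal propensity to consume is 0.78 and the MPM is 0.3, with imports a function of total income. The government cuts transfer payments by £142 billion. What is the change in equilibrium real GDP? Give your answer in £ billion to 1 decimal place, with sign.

−£213.0 billion

The transfer change shifts disposable income by −£142 billion, so first-round consumption changes by c·ΔTR = 0.78 × (−£142 billion) = −£110.76 billion.
Expenditure multiplier = 1/(1 − c + m) = 1/(1 − 0.78 + 0.3) = 1/0.52 ≈ 1.923.
The transfer multiplier is c × k = 1.5, so ΔY = k × (c·ΔTR) = (−£110.76 billion) / 0.52 = −£213 billion.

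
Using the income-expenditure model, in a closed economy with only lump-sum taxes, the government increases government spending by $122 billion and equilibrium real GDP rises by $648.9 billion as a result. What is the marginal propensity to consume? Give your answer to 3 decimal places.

Implied spending multiplier k = ΔY/ΔG = 648.9/122 ≈ 5.3189.
Since k = 1/(1 − MPC), MPC = 1 − 1/k = 1 − ΔG/ΔY = 1 − 122/648.9 ≈ 0.812.

0.812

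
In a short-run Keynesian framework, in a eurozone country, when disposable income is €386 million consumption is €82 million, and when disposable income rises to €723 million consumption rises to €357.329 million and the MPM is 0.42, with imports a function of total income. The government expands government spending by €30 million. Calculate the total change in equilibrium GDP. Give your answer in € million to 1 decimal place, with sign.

+€49.8 million

MPC = ΔC/ΔYd = (357.329 − 82)/(723 − 386) = 275.329/337 = 0.817.
Government-spending multiplier = 1/(1 − c + m) = 1/(1 − 0.817 + 0.42) = 1/0.603 ≈ 1.658.
ΔY = k × ΔG = (+€30 million) / 0.603 ≈ +€49.8 million.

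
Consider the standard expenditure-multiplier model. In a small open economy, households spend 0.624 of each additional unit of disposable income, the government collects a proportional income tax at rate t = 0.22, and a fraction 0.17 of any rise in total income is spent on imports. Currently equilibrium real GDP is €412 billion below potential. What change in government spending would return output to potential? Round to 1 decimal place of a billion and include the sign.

Spending multiplier = 1/(1 − c(1−t) + m) = 1/(1 − 0.624×0.78 + 0.17) = 1/0.68328 ≈ 1.464.
Need ΔY = +€412 billion, so ΔG = ΔY/k = (+€412 billion) × 0.68328 ≈ +€281.5 billion.
The government should increase government spending by €281.5 billion.

+€281.5 billion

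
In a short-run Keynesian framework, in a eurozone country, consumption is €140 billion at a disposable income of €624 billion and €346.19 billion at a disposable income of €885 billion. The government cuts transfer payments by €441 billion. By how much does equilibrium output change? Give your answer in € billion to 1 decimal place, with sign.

−€1,659.0 billion

MPC = ΔC/ΔYd = (346.19 − 140)/(885 − 624) = 206.19/261 = 0.79.
The transfer change shifts disposable income by −€441 billion, so first-round consumption changes by c·ΔTR = 0.79 × (−€441 billion) = −€348.39 billion.
Expenditure multiplier = 1/(1 − MPC) = 1/(1 − 0.79) = 1/0.21 ≈ 4.762.
The transfer multiplier is c × k ≈ 3.762, so ΔY = k × (c·ΔTR) = (−€348.39 billion) / 0.21 = −€1,659 billion.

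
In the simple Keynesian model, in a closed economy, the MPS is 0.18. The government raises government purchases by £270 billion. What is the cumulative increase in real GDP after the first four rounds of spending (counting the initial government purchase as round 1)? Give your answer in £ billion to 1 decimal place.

£821.8 billion

MPC = 1 − MPS = 1 − 0.18 = 0.82.
Round 1 adds ΔG = £270 billion; each later round is MPC = 0.82 times the previous.
After 4 rounds: 270 + 221.4 + 181.548 + 148.86936 = ΔG·(1 − c^4)/(1 − c) = 270 × (1 − 0.45212176)/0.18 ≈ £821.8 billion.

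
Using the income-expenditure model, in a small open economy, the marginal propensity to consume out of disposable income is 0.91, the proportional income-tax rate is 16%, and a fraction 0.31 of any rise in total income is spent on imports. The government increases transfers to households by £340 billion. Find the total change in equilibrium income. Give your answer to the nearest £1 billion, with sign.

+£567 billion

The transfer change shifts disposable income by +£340 billion, so first-round consumption changes by c·ΔTR = 0.91 × (+£340 billion) = +£309.4 billion.
Expenditure multiplier = 1/(1 − c(1−t) + m) = 1/(1 − 0.91×0.84 + 0.31) = 1/0.5456 ≈ 1.833.
The transfer multiplier is c × k ≈ 1.668, so ΔY = k × (c·ΔTR) = (+£309.4 billion) / 0.5456 ≈ +£567 billion.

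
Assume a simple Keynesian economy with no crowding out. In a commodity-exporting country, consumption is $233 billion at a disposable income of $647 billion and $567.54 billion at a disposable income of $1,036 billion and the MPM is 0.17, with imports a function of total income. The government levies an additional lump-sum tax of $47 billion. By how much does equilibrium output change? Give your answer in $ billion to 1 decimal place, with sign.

MPC = ΔC/ΔYd = (567.54 − 233)/(1,036 − 647) = 334.54/389 = 0.86.
A lump-sum tax change of +$47 billion shifts disposable income by −$47 billion; first-round consumption changes by −c × ΔT = −0.86 × (+$47 billion) = −$40.42 billion.
Expenditure multiplier = 1/(1 − c + m) = 1/(1 − 0.86 + 0.17) = 1/0.31 ≈ 3.226.
The tax multiplier is −c × k ≈ −2.774, so ΔY = k × (−c·ΔT) = (−$40.42 billion) / 0.31 ≈ −$130.4 billion.

−$130.4 billion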